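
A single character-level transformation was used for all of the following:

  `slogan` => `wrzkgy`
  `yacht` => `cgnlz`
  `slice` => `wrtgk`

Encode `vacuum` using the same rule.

zgnyax

It's a Vigenère-style cipher with numeric key [4,6,11]: position i shifts by key[i mod 3].
Applying it to vacuum: v+4=z, a+6=g, c+11=n, u+4=y, u+6=a, m+11=x.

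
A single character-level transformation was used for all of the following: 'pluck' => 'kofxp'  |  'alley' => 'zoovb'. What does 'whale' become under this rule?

Each pair mirrors across the alphabet (p↔k, l↔o, u↔f): positions sum to 25. Each letter is replaced by its mirror in the alphabet: a↔z, b↔y, c↔x, and so on (the Atbash cipher).
Applying it to whale: w↔d, h↔s, a↔z, l↔o, e↔v.

dszov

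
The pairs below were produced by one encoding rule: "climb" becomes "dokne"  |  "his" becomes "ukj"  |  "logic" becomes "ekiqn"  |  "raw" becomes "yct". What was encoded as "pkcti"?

The output letters match the input read backwards, each shifted +2: climb reversed is bmilc. Read the word backwards and shift each letter +2.
Reversing it on pkcti: shift back: p−2=n, k−2=i, c−2=a, t−2=r, i−2=g → niarg; then reverse → grain.

grain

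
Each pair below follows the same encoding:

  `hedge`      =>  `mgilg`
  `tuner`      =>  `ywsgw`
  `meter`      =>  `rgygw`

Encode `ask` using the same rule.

cxp

The rule splits by letter class: vowels +2, consonants +5.
On ask: a(vowel)+2=c, s(cons)+5=x, k(cons)+5=p.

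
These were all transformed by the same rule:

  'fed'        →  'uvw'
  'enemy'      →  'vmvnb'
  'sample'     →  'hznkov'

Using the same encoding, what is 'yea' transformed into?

Letters are reflected about the middle of the alphabet (position → 25−position): Atbash.
For yea: y↔b, e↔v, a↔z.

bvz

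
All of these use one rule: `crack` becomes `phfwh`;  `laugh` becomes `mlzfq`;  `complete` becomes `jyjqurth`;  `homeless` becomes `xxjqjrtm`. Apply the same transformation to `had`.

ifm

The output letters match the input read backwards, each shifted +5: crack reversed is kcarc. The word is reversed, then every letter is shifted forward by 5.
Applying it to had: reverse → dah; then shift: d+5=i, a+5=f, h+5=m.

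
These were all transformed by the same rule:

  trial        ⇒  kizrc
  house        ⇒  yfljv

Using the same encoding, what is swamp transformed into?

jnrdg

Compare letters: t→k is +17, r→i is +17, i→z is +17 — a constant shift. Every letter moves 17 places later in the alphabet, wrapping around z→a.
Applying it to swamp: s+17=j, w+17=n, a+17=r, m+17=d, p+17=g.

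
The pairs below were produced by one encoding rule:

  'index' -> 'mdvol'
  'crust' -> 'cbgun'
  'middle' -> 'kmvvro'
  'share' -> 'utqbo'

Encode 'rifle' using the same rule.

bmhro

Each letter's alphabet position (a=0..z=25) is mapped through 19·x+16 mod 26 — an affine cipher.
Applying it to rifle: r(17)→19·17+16≡1=b; i(8)→19·8+16≡12=m; f(5)→19·5+16≡7=h; l(11)→19·11+16≡17=r; e(4)→19·4+16≡14=o (all mod 26).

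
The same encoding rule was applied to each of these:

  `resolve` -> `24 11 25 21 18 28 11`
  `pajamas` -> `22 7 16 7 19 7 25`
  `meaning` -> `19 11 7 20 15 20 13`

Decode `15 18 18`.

ill

r is letter #18 and maps to 24: an offset of 6. Letters become their 1-based position plus 6 (so a→7, b→8, …).
Decoding 15 18 18: 15→(15−6)÷1=9=i, 18→(18−6)÷1=12=l, 18→(18−6)÷1=12=l.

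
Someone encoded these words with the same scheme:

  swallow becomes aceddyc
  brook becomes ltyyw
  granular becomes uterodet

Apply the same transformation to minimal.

s(18)→a(0) and w(22)→c(2) fit y≡7x+4 (mod 26); the inverse of 7 mod 26 is 15. Treating letters as 0–25, the rule is x ↦ 7x + 4 (mod 26).
For minimal: m(12)→7·12+4≡10=k; i(8)→7·8+4≡8=i; n(13)→7·13+4≡17=r; i(8)→7·8+4≡8=i; m(12)→7·12+4≡10=k; a(0)→7·0+4≡4=e; l(11)→7·11+4≡3=d (all mod 26).

kiriked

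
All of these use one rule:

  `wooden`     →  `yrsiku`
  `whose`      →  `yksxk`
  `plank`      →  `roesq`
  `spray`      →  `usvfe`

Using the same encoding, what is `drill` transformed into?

In wooden: w→y is +2, o→r is +3, o→s is +4, d→i is +5 — the shift increases by 1 each position. Each letter shifts forward by (position + 2), i.e. 2, 3, 4, … — the shift grows by one for each successive letter.
For drill: d+2=f, r+3=u, i+4=m, l+5=q, l+6=r.

fumqr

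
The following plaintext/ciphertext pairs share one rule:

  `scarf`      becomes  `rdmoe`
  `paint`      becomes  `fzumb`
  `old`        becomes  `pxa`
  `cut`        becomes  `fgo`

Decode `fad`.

The output letters match the input read backwards, each shifted +12: scarf reversed is fracs. Two steps: reverse the string, then apply a Caesar shift of +12.
Reversing it on fad: shift back: f−12=t, a−12=o, d−12=r → tor; then reverse → rot.

rot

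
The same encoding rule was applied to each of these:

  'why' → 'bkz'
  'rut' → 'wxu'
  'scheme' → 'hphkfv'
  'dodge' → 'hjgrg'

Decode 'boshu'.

reply

The output letters match the input read backwards, each shifted +3: why reversed is yhw. Two steps: reverse the string, then apply a Caesar shift of +3.
Decoding boshu: shift back: b−3=y, o−3=l, s−3=p, h−3=e, u−3=r → ylper; then reverse → reply.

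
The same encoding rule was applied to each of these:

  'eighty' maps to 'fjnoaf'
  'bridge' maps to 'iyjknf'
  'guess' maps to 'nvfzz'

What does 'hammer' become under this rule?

obttfy

The shift depends on letter class: consonant g→n is +7, but vowel e→f is +1. The rule splits by letter class: vowels +1, consonants +7.
Applying it to hammer: h(cons)+7=o, a(vowel)+1=b, m(cons)+7=t, m(cons)+7=t, e(vowel)+1=f, r(cons)+7=y.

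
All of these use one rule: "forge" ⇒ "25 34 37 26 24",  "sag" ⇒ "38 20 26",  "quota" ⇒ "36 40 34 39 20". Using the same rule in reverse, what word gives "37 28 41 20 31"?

rival

Each letter is replaced by its alphabet position (a=1..z=26) + 19.
Reversing it on 37 28 41 20 31: 37→(37−19)÷1=18=r, 28→(28−19)÷1=9=i, 41→(41−19)÷1=22=v, 20→(20−19)÷1=1=a, 31→(31−19)÷1=12=l.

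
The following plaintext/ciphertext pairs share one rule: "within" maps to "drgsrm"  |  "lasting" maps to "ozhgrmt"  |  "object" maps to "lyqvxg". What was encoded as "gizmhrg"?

transit

Each pair mirrors across the alphabet (w↔d, i↔r, t↔g): positions sum to 25. Each letter is replaced by its mirror in the alphabet: a↔z, b↔y, c↔x, and so on (the Atbash cipher).
Decoding gizmhrg: g↔t, i↔r, z↔a, m↔n, h↔s, r↔i, g↔t.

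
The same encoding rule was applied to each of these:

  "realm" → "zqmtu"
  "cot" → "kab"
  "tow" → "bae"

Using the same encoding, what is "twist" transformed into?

beuab

The shift depends on letter class: consonant r→z is +8, but vowel e→q is +12. Two shifts are in play — +12 for a/e/i/o/u, +8 for every other letter.
Applying it to twist: t(cons)+8=b, w(cons)+8=e, i(vowel)+12=u, s(cons)+8=a, t(cons)+8=b.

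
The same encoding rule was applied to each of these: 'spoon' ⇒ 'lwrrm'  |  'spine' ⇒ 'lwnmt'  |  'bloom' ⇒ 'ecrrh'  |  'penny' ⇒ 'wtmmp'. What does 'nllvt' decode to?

s(18)→l(11) and p(15)→w(22) fit y≡5x+25 (mod 26); the inverse of 5 mod 26 is 21. Each letter's alphabet position (a=0..z=25) is mapped through 5·x+25 mod 26 — an affine cipher.
Reversing it on nllvt: n(13)→21·(13−25)≡8=i; l(11)→21·(11−25)≡18=s; l(11)→21·(11−25)≡18=s; v(21)→21·(21−25)≡20=u; t(19)→21·(19−25)≡4=e (all mod 26).

issue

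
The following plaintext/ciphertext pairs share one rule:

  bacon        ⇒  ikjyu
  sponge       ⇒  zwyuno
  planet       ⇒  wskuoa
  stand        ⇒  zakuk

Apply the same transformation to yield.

fsosk

Two shifts are in play — +10 for a/e/i/o/u, +7 for every other letter.
Applying it to yield: y(cons)+7=f, i(vowel)+10=s, e(vowel)+10=o, l(cons)+7=s, d(cons)+7=k.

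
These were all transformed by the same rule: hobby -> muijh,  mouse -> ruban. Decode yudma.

In hobby: h→m is +5, o→u is +6, b→i is +7, b→j is +8 — the shift increases by 1 each position. The shift increases by 1 at each position, starting from +5: 5, 6, 7, ….
Undoing it on yudma: y−5=t, u−6=o, d−7=w, m−8=e, a−9=r.

tower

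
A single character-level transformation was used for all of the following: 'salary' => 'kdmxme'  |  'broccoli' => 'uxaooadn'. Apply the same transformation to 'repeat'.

fmqbqd

Two steps: reverse the string, then apply a Caesar shift of +12.
For repeat: reverse → taeper; then shift: t+12=f, a+12=m, e+12=q, p+12=b, e+12=q, r+12=d.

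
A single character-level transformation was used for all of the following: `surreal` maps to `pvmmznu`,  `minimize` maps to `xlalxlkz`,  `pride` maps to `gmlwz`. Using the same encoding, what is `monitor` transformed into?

s(18)→p(15) and u(20)→v(21) fit y≡3x+13 (mod 26); the inverse of 3 mod 26 is 9. This is an affine cipher: with a=0,…,z=25, each position x becomes (3x+13) mod 26.
On monitor: m(12)→3·12+13≡23=x; o(14)→3·14+13≡3=d; n(13)→3·13+13≡0=a; i(8)→3·8+13≡11=l; t(19)→3·19+13≡18=s; o(14)→3·14+13≡3=d; r(17)→3·17+13≡12=m (all mod 26).

xdalsdm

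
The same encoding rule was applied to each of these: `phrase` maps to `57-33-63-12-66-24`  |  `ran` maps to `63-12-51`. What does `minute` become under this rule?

48-36-51-72-69-24

p(#16)→57 and h(#8)→33: differences scale by 3, so n = 3·pos + 9. The formula is n = 3×(alphabet index, a=1) + 9.
On minute: m=13→48, i=9→36, n=14→51, u=21→72, t=20→69, e=5→24.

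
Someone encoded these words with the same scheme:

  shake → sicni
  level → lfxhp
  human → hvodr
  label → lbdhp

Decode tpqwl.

Letter i (0-indexed) is shifted by i+0, so successive shifts are 0, 1, 2, ….
Reversing it on tpqwl: t−0=t, p−1=o, q−2=o, w−3=t, l−4=h.

tooth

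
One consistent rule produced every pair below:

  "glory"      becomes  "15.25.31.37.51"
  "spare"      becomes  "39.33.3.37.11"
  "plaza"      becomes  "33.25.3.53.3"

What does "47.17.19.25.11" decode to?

g(#7)→15 and l(#12)→25: differences scale by 2, so n = 2·pos + 1. Each letter becomes 2×(its alphabet position, a=1..z=26) + 1.
Reversing it on 47.17.19.25.11: 47→(47−1)÷2=23=w, 17→(17−1)÷2=8=h, 19→(19−1)÷2=9=i, 25→(25−1)÷2=12=l, 11→(11−1)÷2=5=e.

while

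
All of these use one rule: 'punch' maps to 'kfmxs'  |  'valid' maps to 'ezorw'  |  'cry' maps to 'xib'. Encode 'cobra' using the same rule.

xlyiz

Each pair mirrors across the alphabet (p↔k, u↔f, n↔m): positions sum to 25. Each letter is replaced by its mirror in the alphabet: a↔z, b↔y, c↔x, and so on (the Atbash cipher).
Applying it to cobra: c↔x, o↔l, b↔y, r↔i, a↔z.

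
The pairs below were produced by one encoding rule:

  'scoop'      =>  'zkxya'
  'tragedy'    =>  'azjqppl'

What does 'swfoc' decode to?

In scoop: s→z is +7, c→k is +8, o→x is +9, o→y is +10 — the shift increases by 1 each position. Letter i (0-indexed) is shifted by i+7, so successive shifts are 7, 8, 9, ….
Undoing it on swfoc: s−7=l, w−8=o, f−9=w, o−10=e, c−11=r.

lower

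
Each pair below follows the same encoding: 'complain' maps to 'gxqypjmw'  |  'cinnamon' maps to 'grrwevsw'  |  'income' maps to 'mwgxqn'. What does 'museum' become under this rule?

qdwnyv

The shifts repeat in a cycle of length 2: positions 0,1,… shift by +4, +9, then the pattern repeats.
Applying it to museum: m+4=q, u+9=d, s+4=w, e+9=n, u+4=y, m+9=v.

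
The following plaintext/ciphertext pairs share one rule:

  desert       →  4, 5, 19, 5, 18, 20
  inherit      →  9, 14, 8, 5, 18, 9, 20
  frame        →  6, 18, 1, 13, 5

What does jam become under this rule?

d is letter #4 and maps to 4: an offset of 0. Letters become their 1-indexed alphabet positions: a=1 … z=26.
Applying it to jam: j=10→10, a=1→1, m=13→13.

10, 1, 13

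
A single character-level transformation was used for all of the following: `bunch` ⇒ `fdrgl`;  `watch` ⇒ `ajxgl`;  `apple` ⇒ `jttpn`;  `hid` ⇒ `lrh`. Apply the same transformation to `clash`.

gpjwl

The shift depends on letter class: consonant b→f is +4, but vowel u→d is +9. Two shifts are in play — +9 for a/e/i/o/u, +4 for every other letter.
Applying it to clash: c(cons)+4=g, l(cons)+4=p, a(vowel)+9=j, s(cons)+4=w, h(cons)+4=l.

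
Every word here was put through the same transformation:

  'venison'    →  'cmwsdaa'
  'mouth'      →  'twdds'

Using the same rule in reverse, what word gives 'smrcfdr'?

In venison: v→c is +7, e→m is +8, n→w is +9, i→s is +10 — the shift increases by 1 each position. Letter i (0-indexed) is shifted by i+7, so successive shifts are 7, 8, 9, ….
Decoding smrcfdr: s−7=l, m−8=e, r−9=i, c−10=s, f−11=u, d−12=r, r−13=e.

leisure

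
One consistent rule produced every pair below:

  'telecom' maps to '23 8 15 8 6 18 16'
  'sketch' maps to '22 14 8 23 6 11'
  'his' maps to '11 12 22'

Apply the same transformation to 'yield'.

28 12 8 15 7

t is letter #20 and maps to 23: an offset of 3. Letters become their 1-based position plus 3 (so a→4, b→5, …).
On yield: y=25→28, i=9→12, e=5→8, l=12→15, d=4→7.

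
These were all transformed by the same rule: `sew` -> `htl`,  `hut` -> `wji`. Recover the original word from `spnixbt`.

daytime

This is a Caesar cipher with shift 15.
Undoing it on spnixbt: s−15=d, p−15=a, n−15=y, i−15=t, x−15=i, b−15=m, t−15=e.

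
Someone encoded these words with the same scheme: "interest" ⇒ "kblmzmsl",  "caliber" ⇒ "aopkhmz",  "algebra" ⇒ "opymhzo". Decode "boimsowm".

i(8)→k(10) and n(13)→b(1) fit y≡19x+14 (mod 26); the inverse of 19 mod 26 is 11. Each letter's alphabet position (a=0..z=25) is mapped through 19·x+14 mod 26 — an affine cipher.
Undoing it on boimsowm: b(1)→11·(1−14)≡13=n; o(14)→11·(14−14)≡0=a; i(8)→11·(8−14)≡12=m; m(12)→11·(12−14)≡4=e; s(18)→11·(18−14)≡18=s; o(14)→11·(14−14)≡0=a; w(22)→11·(22−14)≡10=k; m(12)→11·(12−14)≡4=e (all mod 26).

namesake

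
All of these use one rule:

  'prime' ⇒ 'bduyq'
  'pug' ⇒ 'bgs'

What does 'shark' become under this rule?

etmdw

Compare letters: p→b is +12, r→d is +12, i→u is +12 — a constant shift. Every letter moves 12 places later in the alphabet, wrapping around z→a.
Applying it to shark: s+12=e, h+12=t, a+12=m, r+12=d, k+12=w.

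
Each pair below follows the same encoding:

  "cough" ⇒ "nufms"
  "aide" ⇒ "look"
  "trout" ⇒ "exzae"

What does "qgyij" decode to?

fancy

The shifts repeat in a cycle of length 2: positions 0,1,… shift by +11, +6, then the pattern repeats.
Reversing it on qgyij: q−11=f, g−6=a, y−11=n, i−6=c, j−11=y.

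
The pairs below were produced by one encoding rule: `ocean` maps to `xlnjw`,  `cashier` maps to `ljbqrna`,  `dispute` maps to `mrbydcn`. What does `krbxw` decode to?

Compare letters: o→x is +9, c→l is +9, e→n is +9 — a constant shift. Every letter moves 9 places later in the alphabet, wrapping around z→a.
Undoing it on krbxw: k−9=b, r−9=i, b−9=s, x−9=o, w−9=n.

bison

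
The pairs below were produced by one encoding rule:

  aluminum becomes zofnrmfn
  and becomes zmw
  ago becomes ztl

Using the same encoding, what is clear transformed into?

This is the alphabet-reversal cipher (Atbash): a becomes z, b becomes y, etc.
On clear: c↔x, l↔o, e↔v, a↔z, r↔i.

xovzi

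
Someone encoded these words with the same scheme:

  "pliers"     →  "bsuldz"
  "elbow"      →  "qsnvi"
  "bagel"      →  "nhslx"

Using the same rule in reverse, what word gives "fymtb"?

Shifts by position in pliers: pos 0: p→b (+12), pos 1: l→s (+7), pos 2: i→u (+12), pos 3: e→l (+7) — repeating every 2. The shifts repeat in a cycle of length 2: positions 0,1,… shift by +12, +7, then the pattern repeats.
Reversing it on fymtb: f−12=t, y−7=r, m−12=a, t−7=m, b−12=p.

tramp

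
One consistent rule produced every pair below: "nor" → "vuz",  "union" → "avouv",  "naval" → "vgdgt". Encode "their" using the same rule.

The shift depends on letter class: consonant n→v is +8, but vowel o→u is +6. Vowels shift forward by 6 and consonants shift forward by 8.
Applying it to their: t(cons)+8=b, h(cons)+8=p, e(vowel)+6=k, i(vowel)+6=o, r(cons)+8=z.

bpkoz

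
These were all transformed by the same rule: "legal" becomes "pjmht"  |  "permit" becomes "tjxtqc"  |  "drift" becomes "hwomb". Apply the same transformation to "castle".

In legal: l→p is +4, e→j is +5, g→m is +6, a→h is +7 — the shift increases by 1 each position. Each letter shifts forward by (position + 4), i.e. 4, 5, 6, … — the shift grows by one for each successive letter.
Applying it to castle: c+4=g, a+5=f, s+6=y, t+7=a, l+8=t, e+9=n.

gfyatn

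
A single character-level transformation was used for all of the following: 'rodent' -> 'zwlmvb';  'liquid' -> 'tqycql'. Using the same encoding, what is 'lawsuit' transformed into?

Compare letters: r→z is +8, o→w is +8, d→l is +8 — a constant shift. Each letter is shifted forward by 8 in the alphabet (a Caesar shift of +8).
Applying it to lawsuit: l+8=t, a+8=i, w+8=e, s+8=a, u+8=c, i+8=q, t+8=b.

tieacqb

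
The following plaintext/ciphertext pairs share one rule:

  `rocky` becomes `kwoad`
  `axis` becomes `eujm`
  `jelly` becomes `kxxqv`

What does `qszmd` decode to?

range

The output letters match the input read backwards, each shifted +12: rocky reversed is ykcor. Read the word backwards and shift each letter +12.
Undoing it on qszmd: shift back: q−12=e, s−12=g, z−12=n, m−12=a, d−12=r → egnar; then reverse → range.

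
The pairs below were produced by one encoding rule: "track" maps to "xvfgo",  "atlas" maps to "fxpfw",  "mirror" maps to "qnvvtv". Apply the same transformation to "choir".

gltnv

The shift depends on letter class: consonant t→x is +4, but vowel a→f is +5. The rule splits by letter class: vowels +5, consonants +4.
On choir: c(cons)+4=g, h(cons)+4=l, o(vowel)+5=t, i(vowel)+5=n, r(cons)+4=v.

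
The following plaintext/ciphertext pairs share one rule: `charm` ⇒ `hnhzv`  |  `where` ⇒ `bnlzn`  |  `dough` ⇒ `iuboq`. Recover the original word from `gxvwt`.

In charm: c→h is +5, h→n is +6, a→h is +7, r→z is +8 — the shift increases by 1 each position. Letter i (0-indexed) is shifted by i+5, so successive shifts are 5, 6, 7, ….
Reversing it on gxvwt: g−5=b, x−6=r, v−7=o, w−8=o, t−9=k.

brook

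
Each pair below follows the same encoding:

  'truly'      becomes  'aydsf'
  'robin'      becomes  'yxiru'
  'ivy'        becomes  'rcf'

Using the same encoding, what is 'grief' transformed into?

nyrnm

The shift depends on letter class: consonant t→a is +7, but vowel u→d is +9. The rule splits by letter class: vowels +9, consonants +7.
On grief: g(cons)+7=n, r(cons)+7=y, i(vowel)+9=r, e(vowel)+9=n, f(cons)+7=m.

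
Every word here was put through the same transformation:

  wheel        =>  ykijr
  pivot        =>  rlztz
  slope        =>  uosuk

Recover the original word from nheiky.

leader

In wheel: w→y is +2, h→k is +3, e→i is +4, e→j is +5 — the shift increases by 1 each position. The shift increases by 1 at each position, starting from +2: 2, 3, 4, ….
Reversing it on nheiky: n−2=l, h−3=e, e−4=a, i−5=d, k−6=e, y−7=r.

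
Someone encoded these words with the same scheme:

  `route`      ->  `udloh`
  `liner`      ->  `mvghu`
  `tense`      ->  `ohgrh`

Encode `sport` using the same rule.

r(17)→u(20) and o(14)→d(3) fit y≡23x+19 (mod 26); the inverse of 23 mod 26 is 17. This is an affine cipher: with a=0,…,z=25, each position x becomes (23x+19) mod 26.
On sport: s(18)→23·18+19≡17=r; p(15)→23·15+19≡0=a; o(14)→23·14+19≡3=d; r(17)→23·17+19≡20=u; t(19)→23·19+19≡14=o (all mod 26).

raduo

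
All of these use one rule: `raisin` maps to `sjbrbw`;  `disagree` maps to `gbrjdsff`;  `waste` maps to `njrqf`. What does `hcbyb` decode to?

chili

r(17)→s(18) and a(0)→j(9) fit y≡25x+9 (mod 26); the inverse of 25 mod 26 is 25. Each letter's alphabet position (a=0..z=25) is mapped through 25·x+9 mod 26 — an affine cipher.
Decoding hcbyb: h(7)→25·(7−9)≡2=c; c(2)→25·(2−9)≡7=h; b(1)→25·(1−9)≡8=i; y(24)→25·(24−9)≡11=l; b(1)→25·(1−9)≡8=i (all mod 26).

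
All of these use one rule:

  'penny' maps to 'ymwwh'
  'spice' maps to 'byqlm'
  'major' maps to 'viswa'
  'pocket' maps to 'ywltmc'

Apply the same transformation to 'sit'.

bqc

Two shifts are in play — +8 for a/e/i/o/u, +9 for every other letter.
On sit: s(cons)+9=b, i(vowel)+8=q, t(cons)+9=c.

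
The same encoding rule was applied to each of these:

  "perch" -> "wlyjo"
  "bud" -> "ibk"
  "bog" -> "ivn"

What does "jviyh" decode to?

Compare letters: p→w is +7, e→l is +7, r→y is +7 — a constant shift. This is a Caesar cipher with shift 7.
Reversing it on jviyh: j−7=c, v−7=o, i−7=b, y−7=r, h−7=a.

cobra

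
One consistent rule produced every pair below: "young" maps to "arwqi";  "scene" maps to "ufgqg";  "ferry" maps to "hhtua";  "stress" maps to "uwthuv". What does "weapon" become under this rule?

Shifts by position in young: pos 0: y→a (+2), pos 1: o→r (+3), pos 2: u→w (+2), pos 3: n→q (+3) — repeating every 2. The shifts repeat in a cycle of length 2: positions 0,1,… shift by +2, +3, then the pattern repeats.
Applying it to weapon: w+2=y, e+3=h, a+2=c, p+3=s, o+2=q, n+3=q.

yhcsqq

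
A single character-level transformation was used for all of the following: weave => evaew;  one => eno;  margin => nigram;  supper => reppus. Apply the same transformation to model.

The output letters match the input read backwards: weave reversed is evaew. The word is simply reversed.
On model: reverse → ledom.

ledom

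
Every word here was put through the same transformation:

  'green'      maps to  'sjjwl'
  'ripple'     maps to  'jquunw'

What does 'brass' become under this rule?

Read the word backwards and shift each letter +5.
On brass: reverse → ssarb; then shift: s+5=x, s+5=x, a+5=f, r+5=w, b+5=g.

xxfwg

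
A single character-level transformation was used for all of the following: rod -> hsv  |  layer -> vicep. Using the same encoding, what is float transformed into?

The output letters match the input read backwards, each shifted +4: rod reversed is dor. Read the word backwards and shift each letter +4.
On float: reverse → taolf; then shift: t+4=x, a+4=e, o+4=s, l+4=p, f+4=j.

xespj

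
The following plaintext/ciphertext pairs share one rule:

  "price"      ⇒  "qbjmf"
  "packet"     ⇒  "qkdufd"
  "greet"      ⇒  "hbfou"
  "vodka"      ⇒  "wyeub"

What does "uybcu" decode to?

It's a Vigenère-style cipher with numeric key [1,10]: position i shifts by key[i mod 2].
Decoding uybcu: u−1=t, y−10=o, b−1=a, c−10=s, u−1=t.

toast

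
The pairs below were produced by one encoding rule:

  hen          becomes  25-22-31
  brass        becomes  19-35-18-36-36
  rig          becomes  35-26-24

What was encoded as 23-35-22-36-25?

fresh

h is letter #8 and maps to 25: an offset of 17. Letters become their 1-based position plus 17 (so a→18, b→19, …).
Reversing it on 23-35-22-36-25: 23→(23−17)÷1=6=f, 35→(35−17)÷1=18=r, 22→(22−17)÷1=5=e, 36→(36−17)÷1=19=s, 25→(25−17)÷1=8=h.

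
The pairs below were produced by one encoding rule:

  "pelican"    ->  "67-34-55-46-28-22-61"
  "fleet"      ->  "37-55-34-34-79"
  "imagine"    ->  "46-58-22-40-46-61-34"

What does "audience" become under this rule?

p(#16)→67 and e(#5)→34: differences scale by 3, so n = 3·pos + 19. Each letter becomes 3×(its alphabet position, a=1..z=26) + 19.
Applying it to audience: a=1→22, u=21→82, d=4→31, i=9→46, e=5→34, n=14→61, c=3→28, e=5→34.

22-82-31-46-34-61-28-34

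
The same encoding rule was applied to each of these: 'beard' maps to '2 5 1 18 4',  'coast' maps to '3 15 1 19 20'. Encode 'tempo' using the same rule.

20 5 13 16 15

b is letter #2 and maps to 2: an offset of 0. Letters become their 1-indexed alphabet positions: a=1 … z=26.
For tempo: t=20→20, e=5→5, m=13→13, p=16→16, o=15→15.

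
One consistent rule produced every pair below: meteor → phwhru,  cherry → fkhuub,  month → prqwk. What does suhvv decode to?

Compare letters: m→p is +3, e→h is +3, t→w is +3 — a constant shift. This is a Caesar cipher with shift 3.
Reversing it on suhvv: s−3=p, u−3=r, h−3=e, v−3=s, v−3=s.

press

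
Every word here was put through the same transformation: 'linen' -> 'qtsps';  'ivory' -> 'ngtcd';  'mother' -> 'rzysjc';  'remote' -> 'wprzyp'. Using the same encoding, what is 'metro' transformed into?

Shifts by position in linen: pos 0: l→q (+5), pos 1: i→t (+11), pos 2: n→s (+5), pos 3: e→p (+11) — repeating every 2. It's a Vigenère-style cipher with numeric key [5,11]: position i shifts by key[i mod 2].
Applying it to metro: m+5=r, e+11=p, t+5=y, r+11=c, o+5=t.

rpyct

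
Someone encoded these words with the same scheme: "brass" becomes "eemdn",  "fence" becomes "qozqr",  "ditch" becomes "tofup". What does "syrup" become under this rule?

bgdke

Read the word backwards and shift each letter +12.
For syrup: reverse → purys; then shift: p+12=b, u+12=g, r+12=d, y+12=k, s+12=e.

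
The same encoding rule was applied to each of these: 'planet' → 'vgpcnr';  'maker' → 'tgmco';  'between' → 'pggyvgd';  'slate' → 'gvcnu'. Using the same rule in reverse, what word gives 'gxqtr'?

prove

The output letters match the input read backwards, each shifted +2: planet reversed is tenalp. Two steps: reverse the string, then apply a Caesar shift of +2.
Undoing it on gxqtr: shift back: g−2=e, x−2=v, q−2=o, t−2=r, r−2=p → evorp; then reverse → prove.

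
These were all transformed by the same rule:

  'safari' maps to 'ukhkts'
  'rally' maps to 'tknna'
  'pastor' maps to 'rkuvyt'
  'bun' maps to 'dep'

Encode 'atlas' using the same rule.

The rule splits by letter class: vowels +10, consonants +2.
Applying it to atlas: a(vowel)+10=k, t(cons)+2=v, l(cons)+2=n, a(vowel)+10=k, s(cons)+2=u.

kvnku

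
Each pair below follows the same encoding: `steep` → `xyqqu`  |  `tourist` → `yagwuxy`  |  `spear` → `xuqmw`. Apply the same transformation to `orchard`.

The shift depends on letter class: consonant s→x is +5, but vowel e→q is +12. Vowels shift forward by 12 and consonants shift forward by 5.
For orchard: o(vowel)+12=a, r(cons)+5=w, c(cons)+5=h, h(cons)+5=m, a(vowel)+12=m, r(cons)+5=w, d(cons)+5=i.

awhmmwi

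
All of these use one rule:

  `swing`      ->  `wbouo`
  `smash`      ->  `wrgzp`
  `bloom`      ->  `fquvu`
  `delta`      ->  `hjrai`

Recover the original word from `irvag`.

empty

The shift increases by 1 at each position, starting from +4: 4, 5, 6, ….
Undoing it on irvag: i−4=e, r−5=m, v−6=p, a−7=t, g−8=y.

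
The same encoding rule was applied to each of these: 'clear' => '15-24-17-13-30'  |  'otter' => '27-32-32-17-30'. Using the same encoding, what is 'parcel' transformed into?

28-13-30-15-17-24

c is letter #3 and maps to 15: an offset of 12. Each letter is replaced by its alphabet position (a=1..z=26) + 12.
Applying it to parcel: p=16→28, a=1→13, r=18→30, c=3→15, e=5→17, l=12→24.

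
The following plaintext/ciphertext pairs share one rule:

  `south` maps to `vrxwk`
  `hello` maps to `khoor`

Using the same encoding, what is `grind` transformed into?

julqg

Compare letters: s→v is +3, o→r is +3, u→x is +3 — a constant shift. This is a Caesar cipher with shift 3.
On grind: g+3=j, r+3=u, i+3=l, n+3=q, d+3=g.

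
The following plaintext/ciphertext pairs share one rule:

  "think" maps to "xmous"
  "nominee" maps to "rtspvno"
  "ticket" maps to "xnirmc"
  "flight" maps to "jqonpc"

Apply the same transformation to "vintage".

In think: t→x is +4, h→m is +5, i→o is +6, n→u is +7 — the shift increases by 1 each position. The shift increases by 1 at each position, starting from +4: 4, 5, 6, ….
For vintage: v+4=z, i+5=n, n+6=t, t+7=a, a+8=i, g+9=p, e+10=o.

zntaipo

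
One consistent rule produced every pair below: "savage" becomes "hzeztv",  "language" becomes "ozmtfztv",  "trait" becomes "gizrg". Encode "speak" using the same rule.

This is the alphabet-reversal cipher (Atbash): a becomes z, b becomes y, etc.
On speak: s↔h, p↔k, e↔v, a↔z, k↔p.

hkvzp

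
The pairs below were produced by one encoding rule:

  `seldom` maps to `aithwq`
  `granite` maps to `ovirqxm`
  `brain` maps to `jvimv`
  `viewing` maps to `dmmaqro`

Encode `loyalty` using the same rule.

tsgetxg

Shifts by position in seldom: pos 0: s→a (+8), pos 1: e→i (+4), pos 2: l→t (+8), pos 3: d→h (+4) — repeating every 2. A repeating key of period 2 is used — shifts +8, +4 over and over.
On loyalty: l+8=t, o+4=s, y+8=g, a+4=e, l+8=t, t+4=x, y+8=g.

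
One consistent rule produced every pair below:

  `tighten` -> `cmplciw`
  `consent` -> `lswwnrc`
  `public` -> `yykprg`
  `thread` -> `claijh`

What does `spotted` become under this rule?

btxxcim

A repeating key of period 2 is used — shifts +9, +4 over and over.
For spotted: s+9=b, p+4=t, o+9=x, t+4=x, t+9=c, e+4=i, d+9=m.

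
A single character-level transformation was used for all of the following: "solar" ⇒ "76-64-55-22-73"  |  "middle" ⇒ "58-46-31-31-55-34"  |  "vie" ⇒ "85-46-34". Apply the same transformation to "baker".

s(#19)→76 and o(#15)→64: differences scale by 3, so n = 3·pos + 19. With a=1..z=26, the number is 3·pos + 19.
On baker: b=2→25, a=1→22, k=11→52, e=5→34, r=18→73.

25-22-52-34-73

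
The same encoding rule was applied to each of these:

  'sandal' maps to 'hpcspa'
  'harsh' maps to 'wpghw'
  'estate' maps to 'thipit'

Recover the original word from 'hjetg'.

super

It's a constant shift of +15 (ROT15).
Decoding hjetg: h−15=s, j−15=u, e−15=p, t−15=e, g−15=r.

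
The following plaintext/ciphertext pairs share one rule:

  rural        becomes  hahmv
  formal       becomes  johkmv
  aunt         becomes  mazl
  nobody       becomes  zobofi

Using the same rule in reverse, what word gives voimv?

loyal

r(17)→h(7) and u(20)→a(0) fit y≡15x+12 (mod 26); the inverse of 15 mod 26 is 7. Treating letters as 0–25, the rule is x ↦ 15x + 12 (mod 26).
Decoding voimv: v(21)→7·(21−12)≡11=l; o(14)→7·(14−12)≡14=o; i(8)→7·(8−12)≡24=y; m(12)→7·(12−12)≡0=a; v(21)→7·(21−12)≡11=l (all mod 26).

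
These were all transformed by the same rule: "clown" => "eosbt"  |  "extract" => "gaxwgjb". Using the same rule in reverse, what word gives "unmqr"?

skill

In clown: c→e is +2, l→o is +3, o→s is +4, w→b is +5 — the shift increases by 1 each position. The shift increases by 1 at each position, starting from +2: 2, 3, 4, ….
Undoing it on unmqr: u−2=s, n−3=k, m−4=i, q−5=l, r−6=l.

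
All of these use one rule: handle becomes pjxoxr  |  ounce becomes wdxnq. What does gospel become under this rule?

The shift increases by 1 at each position, starting from +8: 8, 9, 10, ….
For gospel: g+8=o, o+9=x, s+10=c, p+11=a, e+12=q, l+13=y.

oxcaqy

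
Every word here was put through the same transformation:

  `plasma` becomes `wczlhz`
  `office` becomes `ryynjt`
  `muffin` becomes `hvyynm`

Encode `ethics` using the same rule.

p(15)→w(22) and l(11)→c(2) fit y≡5x+25 (mod 26); the inverse of 5 mod 26 is 21. This is an affine cipher: with a=0,…,z=25, each position x becomes (5x+25) mod 26.
Applying it to ethics: e(4)→5·4+25≡19=t; t(19)→5·19+25≡16=q; h(7)→5·7+25≡8=i; i(8)→5·8+25≡13=n; c(2)→5·2+25≡9=j; s(18)→5·18+25≡11=l (all mod 26).

tqinjl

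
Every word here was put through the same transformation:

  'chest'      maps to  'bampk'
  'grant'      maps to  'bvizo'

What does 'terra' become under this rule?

izzmb

The output letters match the input read backwards, each shifted +8: chest reversed is tsehc. The word is reversed, then every letter is shifted forward by 8.
For terra: reverse → arret; then shift: a+8=i, r+8=z, r+8=z, e+8=m, t+8=b.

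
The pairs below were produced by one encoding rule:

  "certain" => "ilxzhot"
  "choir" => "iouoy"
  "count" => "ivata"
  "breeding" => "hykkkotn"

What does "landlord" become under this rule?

Shifts by position in certain: pos 0: c→i (+6), pos 1: e→l (+7), pos 2: r→x (+6), pos 3: t→z (+6), pos 4: a→h (+7), pos 5: i→o (+6) — repeating every 3. The shifts repeat in a cycle of length 3: positions 0,1,… shift by +6, +7, +6, then the pattern repeats.
On landlord: l+6=r, a+7=h, n+6=t, d+6=j, l+7=s, o+6=u, r+6=x, d+7=k.

rhtjsuxk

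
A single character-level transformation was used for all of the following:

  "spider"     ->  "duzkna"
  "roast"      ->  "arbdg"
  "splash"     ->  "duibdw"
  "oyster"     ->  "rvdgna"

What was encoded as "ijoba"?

lunar

Treating letters as 0–25, the rule is x ↦ 3x + 1 (mod 26).
Undoing it on ijoba: i(8)→9·(8−1)≡11=l; j(9)→9·(9−1)≡20=u; o(14)→9·(14−1)≡13=n; b(1)→9·(1−1)≡0=a; a(0)→9·(0−1)≡17=r (all mod 26).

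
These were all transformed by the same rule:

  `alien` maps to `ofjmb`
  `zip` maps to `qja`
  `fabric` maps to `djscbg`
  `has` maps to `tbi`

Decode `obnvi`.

human

Two steps: reverse the string, then apply a Caesar shift of +1.
Undoing it on obnvi: shift back: o−1=n, b−1=a, n−1=m, v−1=u, i−1=h → namuh; then reverse → human.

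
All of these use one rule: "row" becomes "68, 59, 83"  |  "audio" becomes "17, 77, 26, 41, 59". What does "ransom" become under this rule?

68, 17, 56, 71, 59, 53

Each letter becomes 3×(its alphabet position, a=1..z=26) + 14.
Applying it to ransom: r=18→68, a=1→17, n=14→56, s=19→71, o=15→59, m=13→53.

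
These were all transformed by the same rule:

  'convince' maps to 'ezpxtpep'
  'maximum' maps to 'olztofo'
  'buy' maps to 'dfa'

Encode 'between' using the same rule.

The shift depends on letter class: consonant c→e is +2, but vowel o→z is +11. Two shifts are in play — +11 for a/e/i/o/u, +2 for every other letter.
Applying it to between: b(cons)+2=d, e(vowel)+11=p, t(cons)+2=v, w(cons)+2=y, e(vowel)+11=p, e(vowel)+11=p, n(cons)+2=p.

dpvyppp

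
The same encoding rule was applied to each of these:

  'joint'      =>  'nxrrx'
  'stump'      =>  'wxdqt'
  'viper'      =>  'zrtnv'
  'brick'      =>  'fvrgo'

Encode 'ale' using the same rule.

jpn

The rule splits by letter class: vowels +9, consonants +4.
For ale: a(vowel)+9=j, l(cons)+4=p, e(vowel)+9=n.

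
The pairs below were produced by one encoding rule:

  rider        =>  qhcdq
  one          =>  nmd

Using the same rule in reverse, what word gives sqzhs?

trait

Each letter is shifted forward by 25 in the alphabet (a Caesar shift of +25).
Decoding sqzhs: s−25=t, q−25=r, z−25=a, h−25=i, s−25=t.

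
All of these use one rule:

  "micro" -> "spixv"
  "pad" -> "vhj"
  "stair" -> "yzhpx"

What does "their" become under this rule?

znlpx

The shift depends on letter class: consonant m→s is +6, but vowel i→p is +7. Two shifts are in play — +7 for a/e/i/o/u, +6 for every other letter.
For their: t(cons)+6=z, h(cons)+6=n, e(vowel)+7=l, i(vowel)+7=p, r(cons)+6=x.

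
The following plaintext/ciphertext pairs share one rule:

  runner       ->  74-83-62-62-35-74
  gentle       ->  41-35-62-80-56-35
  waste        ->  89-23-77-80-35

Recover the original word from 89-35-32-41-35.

wedge

r(#18)→74 and u(#21)→83: differences scale by 3, so n = 3·pos + 20. With a=1..z=26, the number is 3·pos + 20.
Decoding 89-35-32-41-35: 89→(89−20)÷3=23=w, 35→(35−20)÷3=5=e, 32→(32−20)÷3=4=d, 41→(41−20)÷3=7=g, 35→(35−20)÷3=5=e.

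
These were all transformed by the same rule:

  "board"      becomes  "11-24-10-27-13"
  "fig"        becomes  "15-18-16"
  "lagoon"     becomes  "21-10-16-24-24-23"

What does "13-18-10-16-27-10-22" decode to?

b is letter #2 and maps to 11: an offset of 9. Each letter is replaced by its alphabet position (a=1..z=26) + 9.
Decoding 13-18-10-16-27-10-22: 13→(13−9)÷1=4=d, 18→(18−9)÷1=9=i, 10→(10−9)÷1=1=a, 16→(16−9)÷1=7=g, 27→(27−9)÷1=18=r, 10→(10−9)÷1=1=a, 22→(22−9)÷1=13=m.

diagram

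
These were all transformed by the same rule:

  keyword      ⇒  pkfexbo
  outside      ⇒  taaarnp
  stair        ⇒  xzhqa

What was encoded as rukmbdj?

In keyword: k→p is +5, e→k is +6, y→f is +7, w→e is +8 — the shift increases by 1 each position. Letter i (0-indexed) is shifted by i+5, so successive shifts are 5, 6, 7, ….
Decoding rukmbdj: r−5=m, u−6=o, k−7=d, m−8=e, b−9=s, d−10=t, j−11=y.

modesty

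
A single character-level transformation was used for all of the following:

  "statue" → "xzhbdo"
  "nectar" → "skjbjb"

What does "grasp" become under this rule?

In statue: s→x is +5, t→z is +6, a→h is +7, t→b is +8 — the shift increases by 1 each position. Letter i (0-indexed) is shifted by i+5, so successive shifts are 5, 6, 7, ….
Applying it to grasp: g+5=l, r+6=x, a+7=h, s+8=a, p+9=y.

lxhay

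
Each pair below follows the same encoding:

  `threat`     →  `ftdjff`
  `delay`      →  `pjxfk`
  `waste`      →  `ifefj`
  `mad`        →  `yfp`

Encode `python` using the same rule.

The rule splits by letter class: vowels +5, consonants +12.
On python: p(cons)+12=b, y(cons)+12=k, t(cons)+12=f, h(cons)+12=t, o(vowel)+5=t, n(cons)+12=z.

bkfttz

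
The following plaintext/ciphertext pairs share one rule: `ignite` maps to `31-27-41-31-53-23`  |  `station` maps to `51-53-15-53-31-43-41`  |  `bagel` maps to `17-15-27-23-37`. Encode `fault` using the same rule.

The formula is n = 2×(alphabet index, a=1) + 13.
For fault: f=6→25, a=1→15, u=21→55, l=12→37, t=20→53.

25-15-55-37-53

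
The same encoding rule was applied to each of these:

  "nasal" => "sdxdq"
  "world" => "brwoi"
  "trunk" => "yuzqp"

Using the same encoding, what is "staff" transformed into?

Shifts by position in nasal: pos 0: n→s (+5), pos 1: a→d (+3), pos 2: s→x (+5), pos 3: a→d (+3) — repeating every 2. The shifts repeat in a cycle of length 2: positions 0,1,… shift by +5, +3, then the pattern repeats.
Applying it to staff: s+5=x, t+3=w, a+5=f, f+3=i, f+5=k.

xwfik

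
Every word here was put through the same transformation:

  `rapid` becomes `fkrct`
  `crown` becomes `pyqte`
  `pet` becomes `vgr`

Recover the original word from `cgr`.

Two steps: reverse the string, then apply a Caesar shift of +2.
Reversing it on cgr: shift back: c−2=a, g−2=e, r−2=p → aep; then reverse → pea.

pea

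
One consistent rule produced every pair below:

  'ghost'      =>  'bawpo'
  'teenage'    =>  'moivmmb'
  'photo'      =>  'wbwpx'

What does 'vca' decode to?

The word is reversed, then every letter is shifted forward by 8.
Decoding vca: shift back: v−8=n, c−8=u, a−8=s → nus; then reverse → sun.

sun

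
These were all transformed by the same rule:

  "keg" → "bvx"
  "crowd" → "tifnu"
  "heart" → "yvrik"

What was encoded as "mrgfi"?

vapor

Each letter is shifted forward by 17 in the alphabet (a Caesar shift of +17).
Undoing it on mrgfi: m−17=v, r−17=a, g−17=p, f−17=o, i−17=r.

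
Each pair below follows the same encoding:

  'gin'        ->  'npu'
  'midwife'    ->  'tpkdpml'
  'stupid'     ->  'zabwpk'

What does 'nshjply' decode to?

glacier

Compare letters: g→n is +7, i→p is +7, n→u is +7 — a constant shift. It's a constant shift of +7 (ROT7).
Reversing it on nshjply: n−7=g, s−7=l, h−7=a, j−7=c, p−7=i, l−7=e, y−7=r.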